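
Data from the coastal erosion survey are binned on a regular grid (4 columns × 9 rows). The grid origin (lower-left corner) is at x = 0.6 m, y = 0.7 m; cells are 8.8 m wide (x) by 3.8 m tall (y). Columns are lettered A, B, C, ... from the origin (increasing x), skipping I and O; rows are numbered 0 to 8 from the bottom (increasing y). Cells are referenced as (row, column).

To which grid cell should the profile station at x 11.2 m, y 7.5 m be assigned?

Column index: ⌊(11.2 − 0.6) / 8.8⌋ = ⌊1.205⌋ = 1 → column B
Row offset from origin: ⌊(7.5 − 0.7) / 3.8⌋ = ⌊1.789⌋ = 1 → row 1

(1, B)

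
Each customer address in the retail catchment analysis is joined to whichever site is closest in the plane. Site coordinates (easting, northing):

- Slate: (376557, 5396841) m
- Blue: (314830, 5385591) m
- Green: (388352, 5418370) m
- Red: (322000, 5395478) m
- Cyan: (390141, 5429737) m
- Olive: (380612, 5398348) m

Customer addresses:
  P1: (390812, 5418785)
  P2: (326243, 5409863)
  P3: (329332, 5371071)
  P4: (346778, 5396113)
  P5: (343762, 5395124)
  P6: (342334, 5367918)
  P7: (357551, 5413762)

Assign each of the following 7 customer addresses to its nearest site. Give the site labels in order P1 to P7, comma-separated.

P1 → Green (d²=6223825.00)
P2 → Red (d²=224931274.00)
P3 → Blue (d²=421138404.00)
P4 → Red (d²=614352509.00)
P5 → Red (d²=473709960.00)
P6 → Blue (d²=1068804945.00)
P7 → Slate (d²=647548277.00)

Green, Red, Blue, Red, Red, Blue, Slate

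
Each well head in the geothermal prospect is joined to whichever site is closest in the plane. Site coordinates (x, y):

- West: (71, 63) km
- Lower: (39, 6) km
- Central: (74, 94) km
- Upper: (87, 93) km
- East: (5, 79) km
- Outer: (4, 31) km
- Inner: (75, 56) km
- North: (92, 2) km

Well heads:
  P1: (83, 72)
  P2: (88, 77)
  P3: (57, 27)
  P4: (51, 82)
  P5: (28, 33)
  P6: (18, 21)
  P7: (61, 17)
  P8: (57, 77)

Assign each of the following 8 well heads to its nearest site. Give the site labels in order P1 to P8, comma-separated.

West, Upper, Lower, Central, Outer, Outer, Lower, West

P1 → West (d²=225.00)
P2 → Upper (d²=257.00)
P3 → Lower (d²=765.00)
P4 → Central (d²=673.00)
P5 → Outer (d²=580.00)
P6 → Outer (d²=296.00)
P7 → Lower (d²=605.00)
P8 → West (d²=392.00)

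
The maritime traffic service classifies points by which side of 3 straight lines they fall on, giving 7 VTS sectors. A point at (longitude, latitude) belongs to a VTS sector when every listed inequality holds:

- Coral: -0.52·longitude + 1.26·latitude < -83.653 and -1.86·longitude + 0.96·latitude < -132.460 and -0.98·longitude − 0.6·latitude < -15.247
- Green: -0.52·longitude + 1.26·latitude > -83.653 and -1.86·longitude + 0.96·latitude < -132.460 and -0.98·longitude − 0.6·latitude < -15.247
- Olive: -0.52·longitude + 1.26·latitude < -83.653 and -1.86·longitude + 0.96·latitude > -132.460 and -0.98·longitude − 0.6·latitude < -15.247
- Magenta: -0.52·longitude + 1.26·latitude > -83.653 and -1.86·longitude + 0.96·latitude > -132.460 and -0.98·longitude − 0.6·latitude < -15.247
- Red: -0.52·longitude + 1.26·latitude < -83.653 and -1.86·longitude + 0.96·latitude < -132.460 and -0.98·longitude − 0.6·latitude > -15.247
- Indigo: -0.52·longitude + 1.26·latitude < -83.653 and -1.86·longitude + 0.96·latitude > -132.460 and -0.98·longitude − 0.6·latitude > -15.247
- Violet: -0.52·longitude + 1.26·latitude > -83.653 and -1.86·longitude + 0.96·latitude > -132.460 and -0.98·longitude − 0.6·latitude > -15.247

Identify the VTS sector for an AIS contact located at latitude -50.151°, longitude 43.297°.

Indigo

-0.52·43.297 + 1.26·-50.151 = -85.705, which is < -83.653
-1.86·43.297 + 0.96·-50.151 = -128.677, which is > -132.460
-0.98·43.297 − 0.6·-50.151 = -12.340, which is > -15.247
This sign pattern matches Indigo.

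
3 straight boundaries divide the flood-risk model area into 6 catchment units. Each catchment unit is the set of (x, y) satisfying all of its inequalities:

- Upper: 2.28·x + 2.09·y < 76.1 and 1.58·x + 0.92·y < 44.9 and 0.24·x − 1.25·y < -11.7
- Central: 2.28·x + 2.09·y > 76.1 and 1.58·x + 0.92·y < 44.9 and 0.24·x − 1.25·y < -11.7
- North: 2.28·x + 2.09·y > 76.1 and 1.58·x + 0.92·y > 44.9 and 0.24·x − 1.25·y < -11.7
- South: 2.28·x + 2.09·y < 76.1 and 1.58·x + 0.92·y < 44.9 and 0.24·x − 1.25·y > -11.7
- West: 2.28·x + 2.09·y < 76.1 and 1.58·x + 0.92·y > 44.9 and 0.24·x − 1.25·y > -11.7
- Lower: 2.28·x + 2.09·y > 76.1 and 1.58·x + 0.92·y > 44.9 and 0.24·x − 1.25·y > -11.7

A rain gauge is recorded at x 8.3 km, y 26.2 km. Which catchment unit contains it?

2.28·8.3 + 2.09·26.2 = 73.682, which is < 76.1
1.58·8.3 + 0.92·26.2 = 37.218, which is < 44.9
0.24·8.3 − 1.25·26.2 = -30.758, which is < -11.7
This sign pattern matches Upper.

Upper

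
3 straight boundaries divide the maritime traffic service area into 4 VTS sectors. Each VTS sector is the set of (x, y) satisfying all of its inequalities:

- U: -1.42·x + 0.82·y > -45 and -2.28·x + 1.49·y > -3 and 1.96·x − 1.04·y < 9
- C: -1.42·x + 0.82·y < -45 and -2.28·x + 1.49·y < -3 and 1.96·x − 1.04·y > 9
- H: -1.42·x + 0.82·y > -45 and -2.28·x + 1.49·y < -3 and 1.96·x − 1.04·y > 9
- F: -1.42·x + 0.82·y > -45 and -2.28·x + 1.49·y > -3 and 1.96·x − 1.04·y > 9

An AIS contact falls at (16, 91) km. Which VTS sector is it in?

-1.42·16 + 0.82·91 = 51.900, which is > -45
-2.28·16 + 1.49·91 = 99.110, which is > -3
1.96·16 − 1.04·91 = -63.280, which is < 9
This sign pattern matches U.

U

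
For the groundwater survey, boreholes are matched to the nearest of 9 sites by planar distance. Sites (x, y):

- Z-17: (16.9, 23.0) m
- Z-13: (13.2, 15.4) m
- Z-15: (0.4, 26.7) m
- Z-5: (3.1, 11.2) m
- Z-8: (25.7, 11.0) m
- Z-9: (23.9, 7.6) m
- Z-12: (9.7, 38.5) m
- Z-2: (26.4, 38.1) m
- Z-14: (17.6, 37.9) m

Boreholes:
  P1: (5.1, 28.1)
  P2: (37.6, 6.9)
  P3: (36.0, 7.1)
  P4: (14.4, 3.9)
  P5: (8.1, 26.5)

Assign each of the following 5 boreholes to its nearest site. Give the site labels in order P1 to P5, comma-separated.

P1 → Z-15 (d²=24.05)
P2 → Z-8 (d²=158.42)
P3 → Z-8 (d²=121.30)
P4 → Z-9 (d²=103.94)
P5 → Z-15 (d²=59.33)

Z-15, Z-8, Z-8, Z-9, Z-15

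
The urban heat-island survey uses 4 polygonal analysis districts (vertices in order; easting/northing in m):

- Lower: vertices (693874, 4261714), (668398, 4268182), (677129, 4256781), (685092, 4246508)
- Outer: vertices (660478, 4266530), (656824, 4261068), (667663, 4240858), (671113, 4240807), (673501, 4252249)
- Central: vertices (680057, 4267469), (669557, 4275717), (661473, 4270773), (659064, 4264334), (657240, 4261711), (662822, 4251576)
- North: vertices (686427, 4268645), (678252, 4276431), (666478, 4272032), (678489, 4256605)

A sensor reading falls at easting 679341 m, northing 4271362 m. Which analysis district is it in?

North

Cast a ray rightward from (679341, 4271362). For each polygon, the edges (by vertex number in listed order) whose endpoints lie on opposite sides of northing = 4271362, where each meets that height, and whether that is right or left of the point:
Lower: no edge straddles that height → 0 crossings.
Outer: no edge straddles that height → 0 crossings.
Central: 1–2 at easting≈675101.1 (left), 2–3 at easting≈662436.1 (left) → 0 crossings.
North: 1–2 at easting≈683574.3 (right), 3–4 at easting≈666999.6 (left) → 1 crossing.
Only North has an odd count, so the point is inside North.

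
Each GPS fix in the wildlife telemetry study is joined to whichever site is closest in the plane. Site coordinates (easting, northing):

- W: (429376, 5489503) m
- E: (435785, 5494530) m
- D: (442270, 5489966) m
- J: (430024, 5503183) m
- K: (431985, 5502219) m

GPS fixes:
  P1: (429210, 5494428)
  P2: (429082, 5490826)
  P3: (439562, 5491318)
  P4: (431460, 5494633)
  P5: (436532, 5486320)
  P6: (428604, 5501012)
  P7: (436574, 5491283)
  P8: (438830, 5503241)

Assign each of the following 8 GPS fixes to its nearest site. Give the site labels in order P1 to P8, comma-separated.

W, W, D, E, D, J, E, K

P1 → W (d²=24283181.00)
P2 → W (d²=1836765.00)
P3 → D (d²=9161168.00)
P4 → E (d²=18716234.00)
P5 → D (d²=46217960.00)
P6 → J (d²=6729641.00)
P7 → E (d²=11165530.00)
P8 → K (d²=47898509.00)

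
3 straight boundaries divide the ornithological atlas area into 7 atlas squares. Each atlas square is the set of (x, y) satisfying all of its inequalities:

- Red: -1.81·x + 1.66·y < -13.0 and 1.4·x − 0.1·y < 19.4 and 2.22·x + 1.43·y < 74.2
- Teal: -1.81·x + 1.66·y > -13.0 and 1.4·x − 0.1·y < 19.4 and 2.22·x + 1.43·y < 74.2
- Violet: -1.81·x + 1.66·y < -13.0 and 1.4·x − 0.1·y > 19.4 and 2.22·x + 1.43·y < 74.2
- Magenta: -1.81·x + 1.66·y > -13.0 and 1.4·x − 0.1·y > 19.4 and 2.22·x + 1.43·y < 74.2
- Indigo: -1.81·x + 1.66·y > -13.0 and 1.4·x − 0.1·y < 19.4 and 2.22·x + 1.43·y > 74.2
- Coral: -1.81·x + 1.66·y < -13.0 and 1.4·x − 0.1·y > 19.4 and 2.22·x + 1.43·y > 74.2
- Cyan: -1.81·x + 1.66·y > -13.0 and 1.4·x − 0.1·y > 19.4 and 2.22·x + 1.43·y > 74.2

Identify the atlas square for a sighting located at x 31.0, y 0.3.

Violet

-1.81·31.0 + 1.66·0.3 = -55.612, which is < -13.0
1.4·31.0 − 0.1·0.3 = 43.370, which is > 19.4
2.22·31.0 + 1.43·0.3 = 69.249, which is < 74.2
This sign pattern matches Violet.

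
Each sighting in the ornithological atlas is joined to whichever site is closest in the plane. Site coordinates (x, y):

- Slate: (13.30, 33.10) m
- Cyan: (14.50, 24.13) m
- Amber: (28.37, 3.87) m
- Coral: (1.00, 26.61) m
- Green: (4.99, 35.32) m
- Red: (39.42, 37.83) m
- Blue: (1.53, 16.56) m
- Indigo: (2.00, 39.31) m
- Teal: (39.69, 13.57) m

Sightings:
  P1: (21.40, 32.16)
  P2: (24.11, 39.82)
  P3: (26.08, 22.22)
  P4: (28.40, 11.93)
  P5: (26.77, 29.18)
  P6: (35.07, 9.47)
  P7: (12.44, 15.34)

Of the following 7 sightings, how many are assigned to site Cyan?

3

P1 → Slate
P2 → Slate
P3 → Cyan
P4 → Amber
P5 → Cyan
P6 → Teal
P7 → Cyan
3 of the 7 go to Cyan.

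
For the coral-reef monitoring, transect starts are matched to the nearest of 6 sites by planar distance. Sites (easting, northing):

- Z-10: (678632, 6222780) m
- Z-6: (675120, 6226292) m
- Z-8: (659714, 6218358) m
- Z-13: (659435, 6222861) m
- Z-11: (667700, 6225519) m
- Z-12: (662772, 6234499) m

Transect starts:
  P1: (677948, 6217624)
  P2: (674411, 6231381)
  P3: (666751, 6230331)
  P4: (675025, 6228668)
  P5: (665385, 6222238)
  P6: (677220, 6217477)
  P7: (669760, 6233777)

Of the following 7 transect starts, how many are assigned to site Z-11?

P1 → Z-10
P2 → Z-6
P3 → Z-11
P4 → Z-6
P5 → Z-11
P6 → Z-10
P7 → Z-12
2 of the 7 go to Z-11.

2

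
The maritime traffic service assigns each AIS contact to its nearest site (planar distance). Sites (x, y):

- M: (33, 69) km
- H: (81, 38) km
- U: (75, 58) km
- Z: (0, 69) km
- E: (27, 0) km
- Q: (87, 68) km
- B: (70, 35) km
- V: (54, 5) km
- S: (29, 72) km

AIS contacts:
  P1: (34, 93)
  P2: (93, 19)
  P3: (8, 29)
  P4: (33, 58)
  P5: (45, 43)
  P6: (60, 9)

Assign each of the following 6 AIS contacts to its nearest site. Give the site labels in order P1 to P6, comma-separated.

P1 → S (d²=466.00)
P2 → H (d²=505.00)
P3 → E (d²=1202.00)
P4 → M (d²=121.00)
P5 → B (d²=689.00)
P6 → V (d²=52.00)

S, H, E, M, B, V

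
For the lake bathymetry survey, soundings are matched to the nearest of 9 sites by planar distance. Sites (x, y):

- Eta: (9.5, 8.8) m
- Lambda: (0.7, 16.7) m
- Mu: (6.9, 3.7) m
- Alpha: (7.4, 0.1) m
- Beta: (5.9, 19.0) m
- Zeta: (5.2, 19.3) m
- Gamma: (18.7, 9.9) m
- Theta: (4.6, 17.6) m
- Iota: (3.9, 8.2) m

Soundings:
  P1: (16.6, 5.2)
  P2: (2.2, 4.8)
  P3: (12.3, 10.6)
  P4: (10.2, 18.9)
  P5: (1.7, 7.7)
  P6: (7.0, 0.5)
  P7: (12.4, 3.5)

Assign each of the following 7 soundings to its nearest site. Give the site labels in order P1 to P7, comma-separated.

P1 → Gamma (d²=26.50)
P2 → Iota (d²=14.45)
P3 → Eta (d²=11.08)
P4 → Beta (d²=18.50)
P5 → Iota (d²=5.09)
P6 → Alpha (d²=0.32)
P7 → Mu (d²=30.29)

Gamma, Iota, Eta, Beta, Iota, Alpha, Mu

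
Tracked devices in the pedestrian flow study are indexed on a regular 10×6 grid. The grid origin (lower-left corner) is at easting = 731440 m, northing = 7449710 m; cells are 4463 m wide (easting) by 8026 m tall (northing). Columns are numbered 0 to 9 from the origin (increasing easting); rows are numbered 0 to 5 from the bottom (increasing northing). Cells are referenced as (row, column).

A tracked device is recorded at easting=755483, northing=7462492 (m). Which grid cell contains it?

(1, 5)

Column index: ⌊(755483 − 731440) / 4463⌋ = ⌊5.387⌋ = 5
Row offset from origin: ⌊(7462492 − 7449710) / 8026⌋ = ⌊1.593⌋ = 1 → row 1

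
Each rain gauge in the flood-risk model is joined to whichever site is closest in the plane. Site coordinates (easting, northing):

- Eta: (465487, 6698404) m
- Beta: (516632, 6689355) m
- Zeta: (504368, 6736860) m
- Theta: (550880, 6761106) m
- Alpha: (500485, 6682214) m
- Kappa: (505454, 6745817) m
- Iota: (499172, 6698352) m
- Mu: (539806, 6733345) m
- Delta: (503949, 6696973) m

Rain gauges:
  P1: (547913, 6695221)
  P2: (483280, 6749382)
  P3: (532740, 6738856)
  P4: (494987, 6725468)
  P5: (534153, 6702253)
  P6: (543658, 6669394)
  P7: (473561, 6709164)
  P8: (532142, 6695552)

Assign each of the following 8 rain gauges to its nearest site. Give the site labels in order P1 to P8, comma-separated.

Beta, Kappa, Mu, Zeta, Beta, Beta, Eta, Beta

P1 → Beta (d²=1012910917.00)
P2 → Kappa (d²=504395501.00)
P3 → Mu (d²=80299477.00)
P4 → Zeta (d²=217780825.00)
P5 → Beta (d²=473343845.00)
P6 → Beta (d²=1128846197.00)
P7 → Eta (d²=180967076.00)
P8 → Beta (d²=278962909.00)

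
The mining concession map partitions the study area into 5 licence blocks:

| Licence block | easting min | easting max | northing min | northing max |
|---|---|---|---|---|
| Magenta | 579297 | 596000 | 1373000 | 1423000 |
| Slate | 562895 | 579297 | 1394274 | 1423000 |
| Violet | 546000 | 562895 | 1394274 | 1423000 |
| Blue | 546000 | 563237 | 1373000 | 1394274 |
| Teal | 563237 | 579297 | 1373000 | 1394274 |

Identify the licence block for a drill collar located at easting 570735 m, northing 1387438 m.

The point has easting = 570735 and northing = 1387438.
Only Teal satisfies 563237 ≤ easting ≤ 579297 and 1373000 ≤ northing ≤ 1394274.

Teal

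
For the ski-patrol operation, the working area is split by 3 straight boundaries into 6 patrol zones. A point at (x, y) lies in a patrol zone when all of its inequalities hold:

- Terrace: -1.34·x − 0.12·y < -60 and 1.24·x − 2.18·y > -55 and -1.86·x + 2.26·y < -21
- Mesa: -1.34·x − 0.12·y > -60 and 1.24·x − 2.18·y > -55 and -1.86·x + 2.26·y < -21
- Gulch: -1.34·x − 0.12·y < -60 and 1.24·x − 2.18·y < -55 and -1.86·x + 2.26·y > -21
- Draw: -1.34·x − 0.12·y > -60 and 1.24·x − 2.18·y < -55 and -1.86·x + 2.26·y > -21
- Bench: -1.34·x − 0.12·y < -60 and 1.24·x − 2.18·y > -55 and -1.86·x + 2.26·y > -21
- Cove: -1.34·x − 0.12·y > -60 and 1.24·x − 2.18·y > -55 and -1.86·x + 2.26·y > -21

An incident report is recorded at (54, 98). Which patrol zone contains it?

Gulch

-1.34·54 − 0.12·98 = -84.120, which is < -60
1.24·54 − 2.18·98 = -146.680, which is < -55
-1.86·54 + 2.26·98 = 121.040, which is > -21
This sign pattern matches Gulch.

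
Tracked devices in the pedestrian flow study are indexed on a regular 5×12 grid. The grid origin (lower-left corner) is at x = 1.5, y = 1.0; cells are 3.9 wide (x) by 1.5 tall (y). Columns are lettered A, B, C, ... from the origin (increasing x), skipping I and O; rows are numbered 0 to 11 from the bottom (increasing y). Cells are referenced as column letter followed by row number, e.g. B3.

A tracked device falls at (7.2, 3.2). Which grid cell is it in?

B1

Column index: ⌊(7.2 − 1.5) / 3.9⌋ = ⌊1.462⌋ = 1 → column B
Row offset from origin: ⌊(3.2 − 1.0) / 1.5⌋ = ⌊1.467⌋ = 1 → row 1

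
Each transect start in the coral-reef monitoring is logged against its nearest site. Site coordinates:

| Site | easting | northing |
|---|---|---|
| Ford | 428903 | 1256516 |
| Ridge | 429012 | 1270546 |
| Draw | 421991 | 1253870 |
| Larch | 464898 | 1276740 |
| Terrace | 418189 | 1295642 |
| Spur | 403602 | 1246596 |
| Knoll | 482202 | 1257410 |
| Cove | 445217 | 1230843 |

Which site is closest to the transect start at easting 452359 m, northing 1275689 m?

Squared distances to each site:
Ford: 917787865.000; Ridge: 571532858.000; Draw: 1398284185.000; Larch: 158331122.000; Terrace: 1565711109.000; Spur: 3223647698.000; Knoll: 1224726490.000; Cove: 2062171880.000.
Minimum at Larch.

Larch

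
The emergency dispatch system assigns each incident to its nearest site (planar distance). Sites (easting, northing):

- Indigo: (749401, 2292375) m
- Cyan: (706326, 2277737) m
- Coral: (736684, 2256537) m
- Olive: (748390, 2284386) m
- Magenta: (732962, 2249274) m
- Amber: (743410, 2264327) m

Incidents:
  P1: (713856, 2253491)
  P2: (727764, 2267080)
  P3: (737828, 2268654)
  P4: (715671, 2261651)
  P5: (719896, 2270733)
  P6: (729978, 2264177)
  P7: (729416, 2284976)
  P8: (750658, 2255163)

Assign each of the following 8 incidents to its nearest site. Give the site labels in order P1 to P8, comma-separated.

P1 → Magenta (d²=382822325.00)
P2 → Coral (d²=190721249.00)
P3 → Amber (d²=49881653.00)
P4 → Cyan (d²=346088421.00)
P5 → Cyan (d²=233200916.00)
P6 → Coral (d²=103340036.00)
P7 → Olive (d²=360360776.00)
P8 → Amber (d²=136512400.00)

Magenta, Coral, Amber, Cyan, Cyan, Coral, Olive, Amber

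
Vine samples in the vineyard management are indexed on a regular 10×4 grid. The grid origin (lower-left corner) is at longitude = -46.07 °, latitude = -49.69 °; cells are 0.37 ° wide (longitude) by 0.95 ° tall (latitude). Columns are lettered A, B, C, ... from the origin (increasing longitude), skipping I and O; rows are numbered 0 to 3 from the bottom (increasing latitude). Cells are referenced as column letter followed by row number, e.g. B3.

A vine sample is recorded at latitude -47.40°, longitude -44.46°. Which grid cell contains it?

E2

Column index: ⌊(-44.46 − -46.07) / 0.37⌋ = ⌊4.351⌋ = 4 → column E
Row offset from origin: ⌊(-47.40 − -49.69) / 0.95⌋ = ⌊2.411⌋ = 2 → row 2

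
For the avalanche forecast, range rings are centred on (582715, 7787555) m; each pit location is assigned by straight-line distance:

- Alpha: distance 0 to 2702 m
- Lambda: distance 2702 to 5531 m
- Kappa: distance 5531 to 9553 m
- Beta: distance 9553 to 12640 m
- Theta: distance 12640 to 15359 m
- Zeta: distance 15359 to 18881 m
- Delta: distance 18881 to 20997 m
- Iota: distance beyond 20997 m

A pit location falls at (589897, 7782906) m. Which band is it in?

Kappa

Distance = √((589897−582715)² + (7782906−7787555)²) = √(51581124.000 + 21613201.000) = 8555.368 m.
5531 ≤ 8555.368 < 9553 → Kappa.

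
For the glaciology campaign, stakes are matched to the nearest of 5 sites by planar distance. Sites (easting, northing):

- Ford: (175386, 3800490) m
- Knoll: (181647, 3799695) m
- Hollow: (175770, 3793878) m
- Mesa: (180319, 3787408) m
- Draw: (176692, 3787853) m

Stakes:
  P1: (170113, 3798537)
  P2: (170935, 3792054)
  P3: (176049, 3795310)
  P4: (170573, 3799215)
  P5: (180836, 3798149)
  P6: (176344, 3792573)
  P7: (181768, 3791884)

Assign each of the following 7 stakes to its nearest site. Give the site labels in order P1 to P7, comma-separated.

P1 → Ford (d²=31618738.00)
P2 → Hollow (d²=26704201.00)
P3 → Hollow (d²=2128465.00)
P4 → Ford (d²=24790594.00)
P5 → Knoll (d²=3047837.00)
P6 → Hollow (d²=2032501.00)
P7 → Mesa (d²=22134177.00)

Ford, Hollow, Hollow, Ford, Knoll, Hollow, Mesa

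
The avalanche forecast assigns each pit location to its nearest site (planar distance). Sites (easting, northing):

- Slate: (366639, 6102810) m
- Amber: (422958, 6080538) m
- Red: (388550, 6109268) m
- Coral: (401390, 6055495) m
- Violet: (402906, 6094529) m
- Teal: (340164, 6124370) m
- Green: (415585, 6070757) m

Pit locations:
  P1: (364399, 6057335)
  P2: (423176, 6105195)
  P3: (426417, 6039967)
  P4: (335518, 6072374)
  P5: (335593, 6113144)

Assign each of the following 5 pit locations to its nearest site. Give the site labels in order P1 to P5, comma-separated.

P1 → Coral (d²=1371719681.00)
P2 → Violet (d²=524636456.00)
P3 → Coral (d²=867469513.00)
P4 → Slate (d²=1894866737.00)
P5 → Teal (d²=146917117.00)

Coral, Violet, Coral, Slate, Teal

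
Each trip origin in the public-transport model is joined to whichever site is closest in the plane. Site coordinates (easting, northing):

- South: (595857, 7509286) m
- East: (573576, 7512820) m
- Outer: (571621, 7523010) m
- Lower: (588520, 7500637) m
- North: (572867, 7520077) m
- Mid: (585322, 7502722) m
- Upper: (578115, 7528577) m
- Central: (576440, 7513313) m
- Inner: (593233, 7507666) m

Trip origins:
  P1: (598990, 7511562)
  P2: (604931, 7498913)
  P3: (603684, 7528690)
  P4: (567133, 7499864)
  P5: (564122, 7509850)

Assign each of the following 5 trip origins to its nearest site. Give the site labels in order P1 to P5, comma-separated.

South, South, South, East, East

P1 → South (d²=14995865.00)
P2 → South (d²=189936605.00)
P3 → South (d²=437777145.00)
P4 → East (d²=209370185.00)
P5 → East (d²=98199016.00)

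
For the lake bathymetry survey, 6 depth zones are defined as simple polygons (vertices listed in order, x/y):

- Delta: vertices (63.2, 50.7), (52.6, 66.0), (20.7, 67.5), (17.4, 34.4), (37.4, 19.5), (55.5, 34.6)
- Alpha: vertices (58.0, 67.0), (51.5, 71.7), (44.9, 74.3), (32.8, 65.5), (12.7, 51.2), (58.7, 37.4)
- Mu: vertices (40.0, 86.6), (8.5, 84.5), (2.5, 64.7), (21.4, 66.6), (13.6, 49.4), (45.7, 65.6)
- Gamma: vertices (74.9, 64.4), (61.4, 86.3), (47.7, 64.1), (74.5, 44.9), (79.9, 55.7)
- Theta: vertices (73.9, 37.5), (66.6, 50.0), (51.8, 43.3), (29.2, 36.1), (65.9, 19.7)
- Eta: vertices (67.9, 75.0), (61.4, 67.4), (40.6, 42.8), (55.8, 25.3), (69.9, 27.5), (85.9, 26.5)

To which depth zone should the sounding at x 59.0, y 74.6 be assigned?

Cast a ray rightward from (59.0, 74.6). For each polygon, the edges (by vertex number in listed order) whose endpoints lie on opposite sides of y = 74.6, where each meets that height, and whether that is right or left of the point:
Delta: no edge straddles that height → 0 crossings.
Alpha: no edge straddles that height → 0 crossings.
Mu: 2–3 at x≈5.50 (left), 6–1 at x≈43.26 (left) → 0 crossings.
Gamma: 1–2 at x≈68.61 (right), 2–3 at x≈54.18 (left) → 1 crossing.
Theta: no edge straddles that height → 0 crossings.
Eta: 1–2 at x≈67.56 (right), 6–1 at x≈68.05 (right) → 2 crossings.
Only Gamma has an odd count, so the point is inside Gamma.

Gamma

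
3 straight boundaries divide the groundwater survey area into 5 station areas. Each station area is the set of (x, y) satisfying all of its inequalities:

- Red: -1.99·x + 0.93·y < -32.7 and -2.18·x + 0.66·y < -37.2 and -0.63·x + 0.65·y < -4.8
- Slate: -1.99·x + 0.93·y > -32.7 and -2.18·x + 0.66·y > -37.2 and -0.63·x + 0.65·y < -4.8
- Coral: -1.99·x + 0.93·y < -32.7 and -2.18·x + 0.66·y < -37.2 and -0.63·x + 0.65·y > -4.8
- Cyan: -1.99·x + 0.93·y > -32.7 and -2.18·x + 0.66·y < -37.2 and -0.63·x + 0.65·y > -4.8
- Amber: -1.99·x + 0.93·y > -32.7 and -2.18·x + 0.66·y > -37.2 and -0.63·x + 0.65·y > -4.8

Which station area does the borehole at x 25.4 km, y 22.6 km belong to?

-1.99·25.4 + 0.93·22.6 = -29.528, which is > -32.7
-2.18·25.4 + 0.66·22.6 = -40.456, which is < -37.2
-0.63·25.4 + 0.65·22.6 = -1.312, which is > -4.8
This sign pattern matches Cyan.

Cyan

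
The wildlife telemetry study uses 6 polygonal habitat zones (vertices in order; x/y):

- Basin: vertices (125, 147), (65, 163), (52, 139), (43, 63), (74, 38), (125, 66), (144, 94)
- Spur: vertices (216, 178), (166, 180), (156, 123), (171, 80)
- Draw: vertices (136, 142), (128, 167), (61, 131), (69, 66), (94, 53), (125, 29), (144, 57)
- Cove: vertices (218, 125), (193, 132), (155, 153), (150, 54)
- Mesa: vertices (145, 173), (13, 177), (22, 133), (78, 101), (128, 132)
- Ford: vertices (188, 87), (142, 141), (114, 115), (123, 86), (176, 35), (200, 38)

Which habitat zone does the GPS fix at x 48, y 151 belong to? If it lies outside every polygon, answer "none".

Cast a ray rightward from (48, 151). For each polygon, the edges (by vertex number in listed order) whose endpoints lie on opposite sides of y = 151, where each meets that height, and whether that is right or left of the point:
Basin: 1–2 at x≈110.0 (right), 2–3 at x≈58.5 (right) → 2 crossings.
Spur: 2–3 at x≈160.9 (right), 4–1 at x≈203.6 (right) → 2 crossings.
Draw: 1–2 at x≈133.1 (right), 2–3 at x≈98.2 (right) → 2 crossings.
Cove: 2–3 at x≈158.6 (right), 3–4 at x≈154.9 (right) → 2 crossings.
Mesa: 2–3 at x≈18.3 (left), 5–1 at x≈135.9 (right) → 1 crossing.
Ford: no edge straddles that height → 0 crossings.
Only Mesa has an odd count, so the point is inside Mesa.

Mesa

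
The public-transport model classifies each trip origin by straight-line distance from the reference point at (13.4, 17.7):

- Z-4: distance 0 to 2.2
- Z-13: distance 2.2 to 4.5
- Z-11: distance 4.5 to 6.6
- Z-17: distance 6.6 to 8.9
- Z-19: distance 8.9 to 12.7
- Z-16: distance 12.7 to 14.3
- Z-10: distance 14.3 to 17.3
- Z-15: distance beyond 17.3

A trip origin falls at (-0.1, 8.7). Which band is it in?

Distance = √((-0.1−13.4)² + (8.7−17.7)²) = √(182.250 + 81.000) = 16.225.
14.3 ≤ 16.225 < 17.3 → Z-10.

Z-10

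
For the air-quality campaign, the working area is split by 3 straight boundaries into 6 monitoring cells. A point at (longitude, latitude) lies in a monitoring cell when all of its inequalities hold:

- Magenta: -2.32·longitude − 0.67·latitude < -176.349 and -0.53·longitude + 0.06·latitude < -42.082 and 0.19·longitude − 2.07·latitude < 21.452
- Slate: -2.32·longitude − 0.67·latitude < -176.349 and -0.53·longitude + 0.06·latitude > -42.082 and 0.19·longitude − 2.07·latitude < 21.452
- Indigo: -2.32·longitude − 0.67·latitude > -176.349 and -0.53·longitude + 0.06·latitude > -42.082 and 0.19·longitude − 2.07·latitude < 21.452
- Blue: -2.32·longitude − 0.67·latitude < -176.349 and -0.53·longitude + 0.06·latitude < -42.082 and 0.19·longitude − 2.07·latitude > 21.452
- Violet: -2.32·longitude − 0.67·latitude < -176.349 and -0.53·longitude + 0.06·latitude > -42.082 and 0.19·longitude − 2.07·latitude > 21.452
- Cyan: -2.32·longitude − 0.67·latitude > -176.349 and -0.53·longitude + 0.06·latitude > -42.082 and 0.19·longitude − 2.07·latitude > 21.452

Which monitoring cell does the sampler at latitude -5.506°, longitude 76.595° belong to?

Cyan

-2.32·76.595 − 0.67·-5.506 = -174.011, which is > -176.349
-0.53·76.595 + 0.06·-5.506 = -40.926, which is > -42.082
0.19·76.595 − 2.07·-5.506 = 25.950, which is > 21.452
This sign pattern matches Cyan.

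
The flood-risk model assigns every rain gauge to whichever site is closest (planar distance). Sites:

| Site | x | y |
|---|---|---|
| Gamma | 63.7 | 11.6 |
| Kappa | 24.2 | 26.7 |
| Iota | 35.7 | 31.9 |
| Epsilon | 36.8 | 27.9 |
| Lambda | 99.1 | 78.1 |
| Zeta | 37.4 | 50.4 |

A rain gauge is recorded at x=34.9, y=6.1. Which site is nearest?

Squared distances to each site:
Gamma: 859.690; Kappa: 538.850; Iota: 666.280; Epsilon: 478.850; Lambda: 9305.640; Zeta: 1968.740.
Minimum at Epsilon.

Epsilon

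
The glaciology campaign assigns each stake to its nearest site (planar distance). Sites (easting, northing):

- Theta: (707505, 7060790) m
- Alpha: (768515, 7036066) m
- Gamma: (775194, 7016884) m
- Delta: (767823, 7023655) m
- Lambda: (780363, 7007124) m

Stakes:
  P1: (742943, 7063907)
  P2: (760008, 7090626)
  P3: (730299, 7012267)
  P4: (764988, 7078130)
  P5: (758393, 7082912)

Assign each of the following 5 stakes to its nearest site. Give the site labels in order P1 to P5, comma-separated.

Theta, Alpha, Delta, Alpha, Alpha

P1 → Theta (d²=1265567533.00)
P2 → Alpha (d²=3049162649.00)
P3 → Delta (d²=1537737120.00)
P4 → Alpha (d²=1781819825.00)
P5 → Alpha (d²=2297002600.00)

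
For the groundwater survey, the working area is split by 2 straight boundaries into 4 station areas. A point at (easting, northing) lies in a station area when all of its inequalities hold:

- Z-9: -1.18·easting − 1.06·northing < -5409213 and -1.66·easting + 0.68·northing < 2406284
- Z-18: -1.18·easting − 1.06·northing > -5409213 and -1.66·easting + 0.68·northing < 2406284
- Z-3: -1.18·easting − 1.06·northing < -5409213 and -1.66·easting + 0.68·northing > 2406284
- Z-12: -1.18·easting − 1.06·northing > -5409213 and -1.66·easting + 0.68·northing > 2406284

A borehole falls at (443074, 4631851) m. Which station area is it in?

Z-3

-1.18·443074 − 1.06·4631851 = -5432589.380, which is < -5409213
-1.66·443074 + 0.68·4631851 = 2414155.840, which is > 2406284
This sign pattern matches Z-3.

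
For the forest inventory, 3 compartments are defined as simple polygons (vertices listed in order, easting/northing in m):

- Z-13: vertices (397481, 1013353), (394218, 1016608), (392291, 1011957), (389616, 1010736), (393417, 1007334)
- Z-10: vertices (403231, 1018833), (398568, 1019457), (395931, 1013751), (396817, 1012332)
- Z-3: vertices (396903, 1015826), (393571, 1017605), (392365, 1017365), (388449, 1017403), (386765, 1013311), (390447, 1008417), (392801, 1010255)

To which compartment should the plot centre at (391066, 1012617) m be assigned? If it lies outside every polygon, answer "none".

Cast a ray rightward from (391066, 1012617). For each polygon, the edges (by vertex number in listed order) whose endpoints lie on opposite sides of northing = 1012617, where each meets that height, and whether that is right or left of the point:
Z-13: 2–3 at easting≈392564.5 (right), 5–1 at easting≈396984.1 (right) → 2 crossings.
Z-10: 3–4 at easting≈396639.1 (right), 4–1 at easting≈397098.2 (right) → 2 crossings.
Z-3: 5–6 at easting≈387287.1 (left), 7–1 at easting≈394540.2 (right) → 1 crossing.
Only Z-3 has an odd count, so the point is inside Z-3.

Z-3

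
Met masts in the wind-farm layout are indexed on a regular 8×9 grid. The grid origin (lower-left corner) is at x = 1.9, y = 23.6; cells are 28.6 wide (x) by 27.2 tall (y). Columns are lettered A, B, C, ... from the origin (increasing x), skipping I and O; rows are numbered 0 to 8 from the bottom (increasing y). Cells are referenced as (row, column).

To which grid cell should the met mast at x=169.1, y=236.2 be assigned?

Column index: ⌊(169.1 − 1.9) / 28.6⌋ = ⌊5.846⌋ = 5 → column F
Row offset from origin: ⌊(236.2 − 23.6) / 27.2⌋ = ⌊7.816⌋ = 7 → row 7

(7, F)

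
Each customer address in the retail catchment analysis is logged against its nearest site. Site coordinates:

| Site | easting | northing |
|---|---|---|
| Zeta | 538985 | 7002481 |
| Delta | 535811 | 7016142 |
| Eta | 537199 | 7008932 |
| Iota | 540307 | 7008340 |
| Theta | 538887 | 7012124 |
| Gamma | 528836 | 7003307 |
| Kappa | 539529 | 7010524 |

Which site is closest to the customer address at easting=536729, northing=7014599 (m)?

Squared distances to each site:
Zeta: 151935460.000; Delta: 3223573.000; Eta: 32335789.000; Iota: 51977165.000; Theta: 10782589.000; Gamma: 189808713.000; Kappa: 24445625.000.
Minimum at Delta.

Delta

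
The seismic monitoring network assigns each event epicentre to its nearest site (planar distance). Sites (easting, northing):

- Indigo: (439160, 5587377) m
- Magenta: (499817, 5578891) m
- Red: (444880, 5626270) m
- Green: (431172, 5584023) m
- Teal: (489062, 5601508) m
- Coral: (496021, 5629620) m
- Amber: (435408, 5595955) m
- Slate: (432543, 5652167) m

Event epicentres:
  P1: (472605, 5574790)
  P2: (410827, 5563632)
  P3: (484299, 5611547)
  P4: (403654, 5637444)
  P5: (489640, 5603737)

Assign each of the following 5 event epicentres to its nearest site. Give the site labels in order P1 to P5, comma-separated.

Magenta, Green, Teal, Slate, Teal

P1 → Magenta (d²=757311145.00)
P2 → Green (d²=829711906.00)
P3 → Teal (d²=123467690.00)
P4 → Slate (d²=1051341050.00)
P5 → Teal (d²=5302525.00)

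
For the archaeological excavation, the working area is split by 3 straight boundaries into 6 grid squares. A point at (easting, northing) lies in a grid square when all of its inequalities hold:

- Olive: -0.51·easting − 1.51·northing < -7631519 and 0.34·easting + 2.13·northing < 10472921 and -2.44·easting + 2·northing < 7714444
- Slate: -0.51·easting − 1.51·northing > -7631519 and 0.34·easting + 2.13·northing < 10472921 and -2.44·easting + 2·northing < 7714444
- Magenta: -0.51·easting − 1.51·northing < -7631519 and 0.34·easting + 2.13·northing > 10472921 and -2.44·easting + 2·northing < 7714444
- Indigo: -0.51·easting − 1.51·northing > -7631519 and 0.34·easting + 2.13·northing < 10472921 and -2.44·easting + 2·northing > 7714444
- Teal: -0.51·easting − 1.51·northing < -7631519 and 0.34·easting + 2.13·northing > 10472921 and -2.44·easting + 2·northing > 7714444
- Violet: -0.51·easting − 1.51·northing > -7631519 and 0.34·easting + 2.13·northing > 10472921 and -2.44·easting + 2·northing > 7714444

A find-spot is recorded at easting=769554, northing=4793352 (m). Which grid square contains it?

-0.51·769554 − 1.51·4793352 = -7630434.060, which is > -7631519
0.34·769554 + 2.13·4793352 = 10471488.120, which is < 10472921
-2.44·769554 + 2·4793352 = 7708992.240, which is < 7714444
This sign pattern matches Slate.

Slate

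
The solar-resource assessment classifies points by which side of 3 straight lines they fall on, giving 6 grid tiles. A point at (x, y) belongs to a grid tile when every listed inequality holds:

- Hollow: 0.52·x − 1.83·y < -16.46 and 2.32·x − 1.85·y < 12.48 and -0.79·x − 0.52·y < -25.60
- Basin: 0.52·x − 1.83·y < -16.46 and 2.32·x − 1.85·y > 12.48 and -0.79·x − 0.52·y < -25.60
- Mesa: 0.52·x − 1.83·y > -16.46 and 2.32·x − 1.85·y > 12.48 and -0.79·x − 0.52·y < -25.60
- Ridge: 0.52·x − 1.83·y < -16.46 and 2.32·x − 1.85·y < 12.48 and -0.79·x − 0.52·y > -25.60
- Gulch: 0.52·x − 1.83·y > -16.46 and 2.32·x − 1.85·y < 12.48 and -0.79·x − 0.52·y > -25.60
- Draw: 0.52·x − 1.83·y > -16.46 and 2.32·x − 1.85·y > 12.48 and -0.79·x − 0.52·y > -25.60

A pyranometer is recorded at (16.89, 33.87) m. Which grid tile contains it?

Hollow

0.52·16.89 − 1.83·33.87 = -53.199, which is < -16.46
2.32·16.89 − 1.85·33.87 = -23.475, which is < 12.48
-0.79·16.89 − 0.52·33.87 = -30.956, which is < -25.60
This sign pattern matches Hollow.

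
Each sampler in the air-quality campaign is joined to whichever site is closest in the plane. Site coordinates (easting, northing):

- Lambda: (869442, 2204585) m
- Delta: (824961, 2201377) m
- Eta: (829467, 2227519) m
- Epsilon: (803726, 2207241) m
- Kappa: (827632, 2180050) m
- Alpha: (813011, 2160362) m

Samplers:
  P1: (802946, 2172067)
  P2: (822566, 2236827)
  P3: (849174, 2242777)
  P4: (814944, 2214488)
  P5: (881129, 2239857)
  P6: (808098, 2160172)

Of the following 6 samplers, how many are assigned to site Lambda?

1

P1 → Alpha
P2 → Eta
P3 → Eta
P4 → Epsilon
P5 → Lambda
P6 → Alpha
1 of the 6 goes to Lambda.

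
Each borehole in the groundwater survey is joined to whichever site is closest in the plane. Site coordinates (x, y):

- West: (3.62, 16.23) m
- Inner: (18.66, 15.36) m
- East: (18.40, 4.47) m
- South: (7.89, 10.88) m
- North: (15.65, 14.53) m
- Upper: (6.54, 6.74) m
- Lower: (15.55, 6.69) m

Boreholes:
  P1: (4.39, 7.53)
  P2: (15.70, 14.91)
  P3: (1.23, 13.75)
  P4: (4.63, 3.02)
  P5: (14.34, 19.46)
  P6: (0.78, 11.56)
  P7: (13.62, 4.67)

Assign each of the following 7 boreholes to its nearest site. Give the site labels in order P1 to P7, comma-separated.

P1 → Upper (d²=5.25)
P2 → North (d²=0.15)
P3 → West (d²=11.86)
P4 → Upper (d²=17.49)
P5 → North (d²=26.02)
P6 → West (d²=29.87)
P7 → Lower (d²=7.81)

Upper, North, West, Upper, North, West, Lower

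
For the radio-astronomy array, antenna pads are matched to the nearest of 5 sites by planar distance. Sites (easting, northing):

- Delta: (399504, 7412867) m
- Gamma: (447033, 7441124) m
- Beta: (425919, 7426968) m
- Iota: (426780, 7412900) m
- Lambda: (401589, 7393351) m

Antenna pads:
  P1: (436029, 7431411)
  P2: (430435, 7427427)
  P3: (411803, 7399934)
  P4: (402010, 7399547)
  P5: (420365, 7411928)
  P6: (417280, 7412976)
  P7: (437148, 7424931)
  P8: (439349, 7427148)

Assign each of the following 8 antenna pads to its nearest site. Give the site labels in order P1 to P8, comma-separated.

Beta, Beta, Lambda, Lambda, Iota, Iota, Beta, Beta

P1 → Beta (d²=121952349.00)
P2 → Beta (d²=20604937.00)
P3 → Lambda (d²=147661685.00)
P4 → Lambda (d²=38567657.00)
P5 → Iota (d²=42097009.00)
P6 → Iota (d²=90255776.00)
P7 → Beta (d²=130239810.00)
P8 → Beta (d²=180397300.00)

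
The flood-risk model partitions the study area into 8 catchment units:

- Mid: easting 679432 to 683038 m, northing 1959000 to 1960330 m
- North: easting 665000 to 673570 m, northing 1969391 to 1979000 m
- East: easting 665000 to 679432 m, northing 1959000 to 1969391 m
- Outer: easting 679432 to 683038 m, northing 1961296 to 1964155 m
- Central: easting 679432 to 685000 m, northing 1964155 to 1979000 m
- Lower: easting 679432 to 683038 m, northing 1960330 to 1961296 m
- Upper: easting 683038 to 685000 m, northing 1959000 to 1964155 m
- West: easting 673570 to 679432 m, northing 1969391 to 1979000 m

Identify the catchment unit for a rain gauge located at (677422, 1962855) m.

East

The point has easting = 677422 and northing = 1962855.
Only East satisfies 665000 ≤ easting ≤ 679432 and 1959000 ≤ northing ≤ 1969391.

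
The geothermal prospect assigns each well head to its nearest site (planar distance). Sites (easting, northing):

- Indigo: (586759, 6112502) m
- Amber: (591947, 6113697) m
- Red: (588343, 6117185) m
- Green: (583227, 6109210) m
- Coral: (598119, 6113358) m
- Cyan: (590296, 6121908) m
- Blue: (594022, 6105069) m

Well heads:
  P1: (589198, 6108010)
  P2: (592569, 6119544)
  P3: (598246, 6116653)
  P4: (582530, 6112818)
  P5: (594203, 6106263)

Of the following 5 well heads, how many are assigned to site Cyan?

P1 → Indigo
P2 → Cyan
P3 → Coral
P4 → Green
P5 → Blue
1 of the 5 goes to Cyan.

1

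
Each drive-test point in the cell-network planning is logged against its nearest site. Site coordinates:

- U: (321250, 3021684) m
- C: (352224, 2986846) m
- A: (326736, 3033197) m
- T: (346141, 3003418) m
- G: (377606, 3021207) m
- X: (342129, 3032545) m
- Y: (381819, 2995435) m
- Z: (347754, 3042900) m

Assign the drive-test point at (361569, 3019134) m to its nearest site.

G

Squared distances to each site:
U: 1632124261.000; C: 1129843969.000; A: 1411105858.000; T: 485015840.000; G: 261482698.000; X: 557768521.000; Y: 971705101.000; Z: 755676981.000.
Minimum at G.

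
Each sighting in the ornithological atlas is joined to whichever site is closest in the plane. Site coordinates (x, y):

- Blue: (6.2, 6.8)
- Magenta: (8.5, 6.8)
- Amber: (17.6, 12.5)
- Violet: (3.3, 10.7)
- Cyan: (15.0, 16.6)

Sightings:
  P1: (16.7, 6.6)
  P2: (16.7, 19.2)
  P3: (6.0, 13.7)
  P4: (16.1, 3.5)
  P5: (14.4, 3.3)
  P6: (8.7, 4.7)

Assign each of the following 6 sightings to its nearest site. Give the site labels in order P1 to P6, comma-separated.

Amber, Cyan, Violet, Magenta, Magenta, Magenta

P1 → Amber (d²=35.62)
P2 → Cyan (d²=9.65)
P3 → Violet (d²=16.29)
P4 → Magenta (d²=68.65)
P5 → Magenta (d²=47.06)
P6 → Magenta (d²=4.45)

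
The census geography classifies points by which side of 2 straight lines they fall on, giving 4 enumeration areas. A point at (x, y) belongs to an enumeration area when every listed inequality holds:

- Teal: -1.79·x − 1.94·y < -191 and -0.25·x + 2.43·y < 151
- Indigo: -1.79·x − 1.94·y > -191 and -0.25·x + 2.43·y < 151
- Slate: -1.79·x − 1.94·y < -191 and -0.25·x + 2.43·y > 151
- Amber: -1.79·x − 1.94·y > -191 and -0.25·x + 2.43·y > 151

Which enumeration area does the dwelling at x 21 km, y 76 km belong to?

-1.79·21 − 1.94·76 = -185.030, which is > -191
-0.25·21 + 2.43·76 = 179.430, which is > 151
This sign pattern matches Amber.

Amber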